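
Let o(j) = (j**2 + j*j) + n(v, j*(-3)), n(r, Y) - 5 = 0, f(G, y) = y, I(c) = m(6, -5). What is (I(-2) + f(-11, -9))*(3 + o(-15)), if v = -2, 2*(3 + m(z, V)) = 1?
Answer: -5267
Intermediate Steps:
m(z, V) = -5/2 (m(z, V) = -3 + (1/2)*1 = -3 + 1/2 = -5/2)
I(c) = -5/2
n(r, Y) = 5 (n(r, Y) = 5 + 0 = 5)
o(j) = 5 + 2*j**2 (o(j) = (j**2 + j*j) + 5 = (j**2 + j**2) + 5 = 2*j**2 + 5 = 5 + 2*j**2)
(I(-2) + f(-11, -9))*(3 + o(-15)) = (-5/2 - 9)*(3 + (5 + 2*(-15)**2)) = -23*(3 + (5 + 2*225))/2 = -23*(3 + (5 + 450))/2 = -23*(3 + 455)/2 = -23/2*458 = -5267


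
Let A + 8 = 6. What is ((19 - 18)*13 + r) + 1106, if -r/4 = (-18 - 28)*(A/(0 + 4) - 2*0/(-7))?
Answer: 1027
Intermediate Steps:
A = -2 (A = -8 + 6 = -2)
r = -92 (r = -4*(-18 - 28)*(-2/(0 + 4) - 2*0/(-7)) = -(-184)*(-2/4 + 0*(-⅐)) = -(-184)*(-2*¼ + 0) = -(-184)*(-½ + 0) = -(-184)*(-1)/2 = -4*23 = -92)
((19 - 18)*13 + r) + 1106 = ((19 - 18)*13 - 92) + 1106 = (1*13 - 92) + 1106 = (13 - 92) + 1106 = -79 + 1106 = 1027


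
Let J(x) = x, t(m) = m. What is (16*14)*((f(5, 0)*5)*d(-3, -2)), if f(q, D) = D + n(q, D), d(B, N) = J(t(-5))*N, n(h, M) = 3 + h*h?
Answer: 313600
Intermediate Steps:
n(h, M) = 3 + h**2
d(B, N) = -5*N
f(q, D) = 3 + D + q**2 (f(q, D) = D + (3 + q**2) = 3 + D + q**2)
(16*14)*((f(5, 0)*5)*d(-3, -2)) = (16*14)*(((3 + 0 + 5**2)*5)*(-5*(-2))) = 224*(((3 + 0 + 25)*5)*10) = 224*((28*5)*10) = 224*(140*10) = 224*1400 = 313600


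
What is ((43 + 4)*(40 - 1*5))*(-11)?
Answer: -18095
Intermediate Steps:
((43 + 4)*(40 - 1*5))*(-11) = (47*(40 - 5))*(-11) = (47*35)*(-11) = 1645*(-11) = -18095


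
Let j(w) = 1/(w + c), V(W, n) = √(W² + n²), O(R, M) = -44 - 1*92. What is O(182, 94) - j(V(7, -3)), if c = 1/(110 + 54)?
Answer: -212155348/1559967 - 26896*√58/1559967 ≈ -136.13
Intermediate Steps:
c = 1/164 ≈ 0.0060976
O(R, M) = -136 (O(R, M) = -44 - 92 = -136)
j(w) = 1/(1/164 + w) (j(w) = 1/(w + 1/164) = 1/(1/164 + w))
O(182, 94) - j(V(7, -3)) = -136 - 164/(1 + 164*√(7² + (-3)²)) = -136 - 164/(1 + 164*√(49 + 9)) = -136 - 164/(1 + 164*√58)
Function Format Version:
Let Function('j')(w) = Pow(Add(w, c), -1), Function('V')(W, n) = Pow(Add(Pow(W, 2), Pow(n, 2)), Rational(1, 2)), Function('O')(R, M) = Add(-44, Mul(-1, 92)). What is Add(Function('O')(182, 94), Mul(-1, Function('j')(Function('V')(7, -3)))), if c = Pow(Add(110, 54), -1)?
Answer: Add(Rational(-212155348, 1559967), Mul(Rational(-26896, 1559967), Pow(58, Rational(1, 2)))) ≈ -136.13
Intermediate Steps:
c = Rational(1, 164) (c = Pow(164, -1) = Rational(1, 164) ≈ 0.0060976)
Function('O')(R, M) = -136 (Function('O')(R, M) = Add(-44, -92) = -136)
Function('j')(w) = Pow(Add(Rational(1, 164), w), -1) (Function('j')(w) = Pow(Add(w, Rational(1, 164)), -1) = Pow(Add(Rational(1, 164), w), -1))
Add(Function('O')(182, 94), Mul(-1, Function('j')(Function('V')(7, -3)))) = Add(-136, Mul(-1, Mul(164, Pow(Add(1, Mul(164, Pow(Add(Pow(7, 2), Pow(-3, 2)), Rational(1, 2)))), -1)))) = Add(-136, Mul(-1, Mul(164, Pow(Add(1, Mul(164, Pow(Add(49, 9), Rational(1, 2)))), -1)))) = Add(-136, Mul(-1, Mul(164, Pow(Add(1, Mul(164, Pow(58, Rational(1, 2)))), -1)))) = Add(-136, Mul(-164, Pow(Add(1, Mul(164, Pow(58, Rational(1, 2)))), -1)))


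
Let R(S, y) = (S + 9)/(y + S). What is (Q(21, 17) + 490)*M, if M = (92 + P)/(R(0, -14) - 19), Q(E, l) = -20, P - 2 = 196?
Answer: -76328/11 ≈ -6938.9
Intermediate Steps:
P = 198 (P = 2 + 196 = 198)
R(S, y) = (9 + S)/(S + y)
M = -812/55 (M = (92 + 198)/((9 + 0)/(0 - 14) - 19) = 290/(9/(-14) - 19) = 290/(-1/14*9 - 19) = 290/(-9/14 - 19) = 290/(-275/14) = 290*(-14/275) = -812/55 ≈ -14.764)
(Q(21, 17) + 490)*M = (-20 + 490)*(-812/55) = 470*(-812/55) = -76328/11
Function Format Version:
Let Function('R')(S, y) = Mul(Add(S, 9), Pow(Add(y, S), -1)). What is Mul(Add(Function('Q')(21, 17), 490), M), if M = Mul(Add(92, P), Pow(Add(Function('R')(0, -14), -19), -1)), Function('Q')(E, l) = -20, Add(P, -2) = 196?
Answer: Rational(-76328, 11) ≈ -6938.9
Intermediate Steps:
P = 198 (P = Add(2, 196) = 198)
Function('R')(S, y) = Mul(Pow(Add(S, y), -1), Add(9, S)) (Function('R')(S, y) = Mul(Add(9, S), Pow(Add(S, y), -1)) = Mul(Pow(Add(S, y), -1), Add(9, S)))
M = Rational(-812, 55) (M = Mul(Add(92, 198), Pow(Add(Mul(Pow(Add(0, -14), -1), Add(9, 0)), -19), -1)) = Mul(290, Pow(Add(Mul(Pow(-14, -1), 9), -19), -1)) = Mul(290, Pow(Add(Mul(Rational(-1, 14), 9), -19), -1)) = Mul(290, Pow(Add(Rational(-9, 14), -19), -1)) = Mul(290, Pow(Rational(-275, 14), -1)) = Mul(290, Rational(-14, 275)) = Rational(-812, 55) ≈ -14.764)
Mul(Add(Function('Q')(21, 17), 490), M) = Mul(Add(-20, 490), Rational(-812, 55)) = Mul(470, Rational(-812, 55)) = Rational(-76328, 11)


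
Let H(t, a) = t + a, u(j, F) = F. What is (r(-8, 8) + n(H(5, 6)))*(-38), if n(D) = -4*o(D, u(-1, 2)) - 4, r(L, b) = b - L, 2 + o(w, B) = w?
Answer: 912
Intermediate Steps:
o(w, B) = -2 + w
H(t, a) = a + t
n(D) = 4 - 4*D (n(D) = -4*(-2 + D) - 4 = (8 - 4*D) - 4 = 4 - 4*D)
(r(-8, 8) + n(H(5, 6)))*(-38) = ((8 - 1*(-8)) + (4 - 4*(6 + 5)))*(-38) = ((8 + 8) + (4 - 4*11))*(-38) = (16 + (4 - 44))*(-38) = (16 - 40)*(-38) = -24*(-38) = 912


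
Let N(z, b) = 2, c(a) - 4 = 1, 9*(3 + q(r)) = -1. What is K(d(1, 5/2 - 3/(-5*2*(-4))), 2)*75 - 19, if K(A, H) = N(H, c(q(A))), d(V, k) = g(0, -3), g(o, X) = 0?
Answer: 131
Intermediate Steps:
q(r) = -28/9 (q(r) = -3 + (⅑)*(-1) = -3 - ⅑ = -28/9)
c(a) = 5 (c(a) = 4 + 1 = 5)
d(V, k) = 0
K(A, H) = 2
K(d(1, 5/2 - 3/(-5*2*(-4))), 2)*75 - 19 = 2*75 - 19 = 150 - 19 = 131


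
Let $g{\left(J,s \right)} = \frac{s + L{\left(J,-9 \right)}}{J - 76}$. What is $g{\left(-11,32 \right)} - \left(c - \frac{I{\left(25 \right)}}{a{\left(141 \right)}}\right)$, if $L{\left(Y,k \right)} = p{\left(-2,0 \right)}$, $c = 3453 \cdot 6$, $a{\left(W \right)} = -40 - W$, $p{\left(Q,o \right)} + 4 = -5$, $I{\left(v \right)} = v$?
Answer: $- \frac{326252684}{15747} \approx -20718.0$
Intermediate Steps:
$p{\left(Q,o \right)} = -9$ ($p{\left(Q,o \right)} = -4 - 5 = -9$)
$c = 20718$
$L{\left(Y,k \right)} = -9$
$g{\left(J,s \right)} = \frac{-9 + s}{-76 + J}$ ($g{\left(J,s \right)} = \frac{s - 9}{J - 76} = \frac{-9 + s}{-76 + J}$)
$g{\left(-11,32 \right)} - \left(c - \frac{I{\left(25 \right)}}{a{\left(141 \right)}}\right) = \frac{-9 + 32}{-76 - 11} + \left(\frac{25}{-40 - 141} - 20718\right) = \frac{1}{-87} \cdot 23 - \left(20718 - \frac{25}{-40 - 141}\right) = \left(- \frac{1}{87}\right) 23 - \left(20718 - \frac{25}{-181}\right) = - \frac{23}{87} + \left(25 \left(- \frac{1}{181}\right) - 20718\right) = - \frac{23}{87} - \frac{3749983}{181} = - \frac{326252684}{15747}$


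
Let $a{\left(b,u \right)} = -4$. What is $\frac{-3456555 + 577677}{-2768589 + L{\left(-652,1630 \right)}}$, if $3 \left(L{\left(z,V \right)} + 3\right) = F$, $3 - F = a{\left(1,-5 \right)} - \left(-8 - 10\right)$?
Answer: $\frac{8636634}{8305787} \approx 1.0398$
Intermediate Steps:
$F = -11$ ($F = 3 - \left(-4 - \left(-8 - 10\right)\right) = 3 - \left(-4 - -18\right) = 3 - \left(-4 + 18\right) = 3 - 14 = -11$)
$L{\left(z,V \right)} = - \frac{20}{3}$ ($L{\left(z,V \right)} = -3 + \frac{1}{3} \left(-11\right) = -3 - \frac{11}{3} = - \frac{20}{3}$)
$\frac{-3456555 + 577677}{-2768589 + L{\left(-652,1630 \right)}} = \frac{-3456555 + 577677}{-2768589 - \frac{20}{3}} = - \frac{2878878}{- \frac{8305787}{3}} = \left(-2878878\right) \left(- \frac{3}{8305787}\right) = \frac{8636634}{8305787}$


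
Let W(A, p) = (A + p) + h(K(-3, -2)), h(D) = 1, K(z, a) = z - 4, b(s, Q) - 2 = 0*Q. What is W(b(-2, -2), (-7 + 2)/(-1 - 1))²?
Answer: 121/4 ≈ 30.250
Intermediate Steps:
b(s, Q) = 2 (b(s, Q) = 2 + 0*Q = 2 + 0 = 2)
K(z, a) = -4 + z
W(A, p) = 1 + A + p (W(A, p) = (A + p) + 1 = 1 + A + p)
W(b(-2, -2), (-7 + 2)/(-1 - 1))² = (1 + 2 + (-7 + 2)/(-1 - 1))² = (1 + 2 - 5/(-2))² = (1 + 2 - 5*(-½))² = (1 + 2 + 5/2)² = (11/2)² = 121/4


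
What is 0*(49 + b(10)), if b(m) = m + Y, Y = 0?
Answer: 0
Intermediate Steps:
b(m) = m (b(m) = m + 0 = m)
0*(49 + b(10)) = 0*(49 + 10) = 0*59 = 0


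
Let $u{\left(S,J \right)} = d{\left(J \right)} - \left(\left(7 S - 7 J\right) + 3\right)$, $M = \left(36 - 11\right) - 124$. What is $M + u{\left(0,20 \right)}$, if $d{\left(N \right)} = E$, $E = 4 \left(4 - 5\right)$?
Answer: $34$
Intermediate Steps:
$M = -99$ ($M = 25 - 124 = -99$)
$E = -4$ ($E = 4 \left(-1\right) = -4$)
$d{\left(N \right)} = -4$
$u{\left(S,J \right)} = -7 - 7 S + 7 J$ ($u{\left(S,J \right)} = -4 - \left(\left(7 S - 7 J\right) + 3\right) = -4 - \left(\left(- 7 J + 7 S\right) + 3\right) = -4 - \left(3 - 7 J + 7 S\right) = -7 - 7 S + 7 J$)
$M + u{\left(0,20 \right)} = -99 - -133 = -99 + \left(-7 + 0 + 140\right) = -99 + 133 = 34$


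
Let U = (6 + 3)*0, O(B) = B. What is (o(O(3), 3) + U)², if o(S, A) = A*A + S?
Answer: 144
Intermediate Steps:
o(S, A) = S + A² (o(S, A) = A² + S = S + A²)
U = 0 (U = 9*0 = 0)
(o(O(3), 3) + U)² = ((3 + 3²) + 0)² = ((3 + 9) + 0)² = (12 + 0)² = 12² = 144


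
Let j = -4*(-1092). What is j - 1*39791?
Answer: -35423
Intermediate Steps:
j = 4368
j - 1*39791 = 4368 - 1*39791 = 4368 - 39791 = -35423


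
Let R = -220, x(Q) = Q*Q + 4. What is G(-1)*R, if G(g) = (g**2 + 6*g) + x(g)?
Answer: 0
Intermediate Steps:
x(Q) = 4 + Q**2 (x(Q) = Q**2 + 4 = 4 + Q**2)
G(g) = 4 + 2*g**2 + 6*g (G(g) = (g**2 + 6*g) + (4 + g**2) = 4 + 2*g**2 + 6*g)
G(-1)*R = (4 + 2*(-1)**2 + 6*(-1))*(-220) = (4 + 2*1 - 6)*(-220) = (4 + 2 - 6)*(-220) = 0*(-220) = 0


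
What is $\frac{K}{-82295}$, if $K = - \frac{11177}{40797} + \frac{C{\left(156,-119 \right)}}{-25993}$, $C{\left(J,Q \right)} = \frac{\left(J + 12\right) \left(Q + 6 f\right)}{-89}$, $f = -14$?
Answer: $\frac{27247955617}{7766906758691355} \approx 3.5082 \cdot 10^{-6}$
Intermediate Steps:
$C{\left(J,Q \right)} = - \frac{\left(-84 + Q\right) \left(12 + J\right)}{89}$ ($C{\left(J,Q \right)} = \frac{\left(J + 12\right) \left(Q + 6 \left(-14\right)\right)}{-89} = \left(12 + J\right) \left(Q - 84\right) \left(- \frac{1}{89}\right) = \left(12 + J\right) \left(-84 + Q\right) \left(- \frac{1}{89}\right) = \left(-84 + Q\right) \left(12 + J\right) \left(- \frac{1}{89}\right) = - \frac{\left(-84 + Q\right) \left(12 + J\right)}{89}$)
$K = - \frac{27247955617}{94378841469}$ ($K = - \frac{11177}{40797} + \frac{\frac{1008}{89} - - \frac{1428}{89} + \frac{84}{89} \cdot 156 - \frac{156}{89} \left(-119\right)}{-25993} = \left(-11177\right) \frac{1}{40797} + \left(\frac{1008}{89} + \frac{1428}{89} + \frac{13104}{89} + \frac{18564}{89}\right) \left(- \frac{1}{25993}\right) = - \frac{11177}{40797} + \frac{34104}{89} \left(- \frac{1}{25993}\right) = - \frac{11177}{40797} - \frac{34104}{2313377} = - \frac{27247955617}{94378841469} \approx -0.28871$)
$\frac{K}{-82295} = - \frac{27247955617}{94378841469 \left(-82295\right)} = \left(- \frac{27247955617}{94378841469}\right) \left(- \frac{1}{82295}\right) = \frac{27247955617}{7766906758691355}$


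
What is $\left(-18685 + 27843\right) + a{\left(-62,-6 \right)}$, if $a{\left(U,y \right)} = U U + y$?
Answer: $12996$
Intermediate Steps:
$a{\left(U,y \right)} = y + U^{2}$ ($a{\left(U,y \right)} = U^{2} + y = y + U^{2}$)
$\left(-18685 + 27843\right) + a{\left(-62,-6 \right)} = \left(-18685 + 27843\right) - \left(6 - \left(-62\right)^{2}\right) = 9158 + \left(-6 + 3844\right) = 9158 + 3838 = 12996$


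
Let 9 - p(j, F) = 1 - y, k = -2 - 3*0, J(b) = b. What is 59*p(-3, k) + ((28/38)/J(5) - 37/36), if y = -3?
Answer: 1005889/3420 ≈ 294.12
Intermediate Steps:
k = -2 (k = -2 + 0 = -2)
p(j, F) = 5 (p(j, F) = 9 - (1 - 1*(-3)) = 9 - (1 + 3) = 9 - 1*4 = 9 - 4 = 5)
59*p(-3, k) + ((28/38)/J(5) - 37/36) = 59*5 + ((28/38)/5 - 37/36) = 295 + ((28*(1/38))*(⅕) - 37*1/36) = 295 + ((14/19)*(⅕) - 37/36) = 295 + (14/95 - 37/36) = 295 - 3011/3420 = 1005889/3420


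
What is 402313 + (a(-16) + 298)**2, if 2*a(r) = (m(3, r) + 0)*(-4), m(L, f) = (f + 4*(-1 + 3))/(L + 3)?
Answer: 4434421/9 ≈ 4.9271e+5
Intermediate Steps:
m(L, f) = (8 + f)/(3 + L) (m(L, f) = (f + 4*2)/(3 + L) = (f + 8)/(3 + L) = (8 + f)/(3 + L))
a(r) = -8/3 - r/3 (a(r) = (((8 + r)/(3 + 3) + 0)*(-4))/2 = (((8 + r)/6 + 0)*(-4))/2 = (((4/3 + r/6) + 0)*(-4))/2 = ((4/3 + r/6)*(-4))/2 = (-16/3 - 2*r/3)/2 = -8/3 - r/3)
402313 + (a(-16) + 298)**2 = 402313 + ((-8/3 - 1/3*(-16)) + 298)**2 = 402313 + ((-8/3 + 16/3) + 298)**2 = 402313 + (8/3 + 298)**2 = 402313 + (902/3)**2 = 402313 + 813604/9 = 4434421/9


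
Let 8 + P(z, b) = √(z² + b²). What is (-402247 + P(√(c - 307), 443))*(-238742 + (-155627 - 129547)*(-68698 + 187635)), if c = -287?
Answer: 13643676554148900 - 33917978780*√195655 ≈ 1.3629e+16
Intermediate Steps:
P(z, b) = -8 + √(b² + z²) (P(z, b) = -8 + √(z² + b²) = -8 + √(b² + z²))
(-402247 + P(√(c - 307), 443))*(-238742 + (-155627 - 129547)*(-68698 + 187635)) = (-402247 + (-8 + √(443² + (√(-287 - 307))²)))*(-238742 + (-155627 - 129547)*(-68698 + 187635)) = (-402247 + (-8 + √(196249 + (√(-594))²)))*(-238742 - 285174*118937) = (-402247 + (-8 + √(196249 + (3*I*√66)²)))*(-238742 - 33917740038) = (-402247 + (-8 + √(196249 - 594)))*(-33917978780) = (-402247 + (-8 + √195655))*(-33917978780) = (-402255 + √195655)*(-33917978780) = 13643676554148900 - 33917978780*√195655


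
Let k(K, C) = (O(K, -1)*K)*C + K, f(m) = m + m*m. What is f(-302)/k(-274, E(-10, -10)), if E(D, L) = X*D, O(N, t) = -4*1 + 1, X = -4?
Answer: 6493/2329 ≈ 2.7879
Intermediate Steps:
O(N, t) = -3 (O(N, t) = -4 + 1 = -3)
E(D, L) = -4*D
f(m) = m + m**2
k(K, C) = K - 3*C*K (k(K, C) = (-3*K)*C + K = -3*C*K + K = K - 3*C*K)
f(-302)/k(-274, E(-10, -10)) = (-302*(1 - 302))/((-274*(1 - (-12)*(-10)))) = (-302*(-301))/((-274*(1 - 3*40))) = 90902/((-274*(1 - 120))) = 90902/((-274*(-119))) = 90902/32606 = 90902*(1/32606) = 6493/2329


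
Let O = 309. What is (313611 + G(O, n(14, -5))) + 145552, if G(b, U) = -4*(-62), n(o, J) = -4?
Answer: 459411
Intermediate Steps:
G(b, U) = 248
(313611 + G(O, n(14, -5))) + 145552 = (313611 + 248) + 145552 = 313859 + 145552 = 459411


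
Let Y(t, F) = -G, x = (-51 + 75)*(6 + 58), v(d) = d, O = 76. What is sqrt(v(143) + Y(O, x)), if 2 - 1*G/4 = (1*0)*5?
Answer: 3*sqrt(15) ≈ 11.619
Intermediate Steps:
G = 8 (G = 8 - 4*1*0*5 = 8 - 0*5 = 8 - 4*0 = 8 + 0 = 8)
x = 1536 (x = 24*64 = 1536)
Y(t, F) = -8 (Y(t, F) = -1*8 = -8)
sqrt(v(143) + Y(O, x)) = sqrt(143 - 8) = sqrt(135) = 3*sqrt(15)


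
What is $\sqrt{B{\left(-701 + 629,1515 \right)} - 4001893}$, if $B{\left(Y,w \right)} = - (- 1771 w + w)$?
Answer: $i \sqrt{1320343} \approx 1149.1 i$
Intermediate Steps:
$B{\left(Y,w \right)} = 1770 w$ ($B{\left(Y,w \right)} = - \left(-1770\right) w = 1770 w$)
$\sqrt{B{\left(-701 + 629,1515 \right)} - 4001893} = \sqrt{1770 \cdot 1515 - 4001893} = \sqrt{2681550 - 4001893} = \sqrt{-1320343} = i \sqrt{1320343}$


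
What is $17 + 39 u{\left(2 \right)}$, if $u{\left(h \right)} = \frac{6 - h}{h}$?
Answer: $95$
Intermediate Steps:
$u{\left(h \right)} = \frac{6 - h}{h}$
$17 + 39 u{\left(2 \right)} = 17 + 39 \frac{6 - 2}{2} = 17 + 39 \cdot \frac{1}{2} \cdot 4 = 17 + 39 \cdot 2 = 17 + 78 = 95$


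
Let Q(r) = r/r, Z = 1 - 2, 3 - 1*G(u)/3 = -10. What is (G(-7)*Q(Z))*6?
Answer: 234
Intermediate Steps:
G(u) = 39 (G(u) = 9 - 3*(-10) = 9 + 30 = 39)
Z = -1
Q(r) = 1
(G(-7)*Q(Z))*6 = (39*1)*6 = 39*6 = 234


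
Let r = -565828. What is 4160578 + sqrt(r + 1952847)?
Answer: 4160578 + sqrt(1387019) ≈ 4.1618e+6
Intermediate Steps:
4160578 + sqrt(r + 1952847) = 4160578 + sqrt(-565828 + 1952847) = 4160578 + sqrt(1387019)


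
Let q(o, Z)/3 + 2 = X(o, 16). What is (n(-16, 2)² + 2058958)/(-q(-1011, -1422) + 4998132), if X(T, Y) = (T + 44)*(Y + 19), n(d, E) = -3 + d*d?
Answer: 2122967/5099673 ≈ 0.41629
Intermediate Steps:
n(d, E) = -3 + d²
X(T, Y) = (19 + Y)*(44 + T) (X(T, Y) = (44 + T)*(19 + Y) = (19 + Y)*(44 + T))
q(o, Z) = 4614 + 105*o (q(o, Z) = -6 + 3*(836 + 19*o + 44*16 + o*16) = -6 + 3*(836 + 19*o + 704 + 16*o) = -6 + 3*(1540 + 35*o) = -6 + (4620 + 105*o) = 4614 + 105*o)
(n(-16, 2)² + 2058958)/(-q(-1011, -1422) + 4998132) = ((-3 + (-16)²)² + 2058958)/(-(4614 + 105*(-1011)) + 4998132) = ((-3 + 256)² + 2058958)/(-(4614 - 106155) + 4998132) = (253² + 2058958)/(-1*(-101541) + 4998132) = (64009 + 2058958)/(101541 + 4998132) = 2122967/5099673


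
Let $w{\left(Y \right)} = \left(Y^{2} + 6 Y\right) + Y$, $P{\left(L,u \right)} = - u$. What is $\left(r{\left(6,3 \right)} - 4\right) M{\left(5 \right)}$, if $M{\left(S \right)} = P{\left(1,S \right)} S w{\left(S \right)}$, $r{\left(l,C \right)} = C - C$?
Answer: $6000$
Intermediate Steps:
$r{\left(l,C \right)} = 0$
$w{\left(Y \right)} = Y^{2} + 7 Y$
$M{\left(S \right)} = - S^{3} \left(7 + S\right)$ ($M{\left(S \right)} = - S S S \left(7 + S\right) = - S^{2} S \left(7 + S\right) = - S^{3} \left(7 + S\right)$)
$\left(r{\left(6,3 \right)} - 4\right) M{\left(5 \right)} = \left(0 - 4\right) 5^{3} \left(-7 - 5\right) = \left(0 - 4\right) 125 \left(-7 - 5\right) = - 4 \cdot 125 \left(-12\right) = \left(-4\right) \left(-1500\right) = 6000$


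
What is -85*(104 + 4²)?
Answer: -10200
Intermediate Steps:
-85*(104 + 4²) = -85*(104 + 16) = -85*120 = -10200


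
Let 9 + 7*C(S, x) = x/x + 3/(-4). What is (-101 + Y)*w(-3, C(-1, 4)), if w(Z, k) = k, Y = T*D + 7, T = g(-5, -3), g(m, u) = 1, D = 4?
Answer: 225/2 ≈ 112.50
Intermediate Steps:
C(S, x) = -5/4 (C(S, x) = -9/7 + (x/x + 3/(-4))/7 = -9/7 + (1 + 3*(-¼))/7 = -9/7 + (1 - ¾)/7 = -9/7 + (⅐)*(¼) = -9/7 + 1/28 = -5/4)
T = 1
Y = 11 (Y = 1*4 + 7 = 4 + 7 = 11)
(-101 + Y)*w(-3, C(-1, 4)) = (-101 + 11)*(-5/4) = -90*(-5/4) = 225/2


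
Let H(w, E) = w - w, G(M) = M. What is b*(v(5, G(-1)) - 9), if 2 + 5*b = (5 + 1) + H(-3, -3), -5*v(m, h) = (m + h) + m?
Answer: -216/25 ≈ -8.6400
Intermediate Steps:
H(w, E) = 0
v(m, h) = -2*m/5 - h/5 (v(m, h) = -((m + h) + m)/5 = -((h + m) + m)/5 = -(h + 2*m)/5 = -2*m/5 - h/5)
b = ⅘ (b = -⅖ + ((5 + 1) + 0)/5 = -⅖ + (6 + 0)/5 = -⅖ + (⅕)*6 = -⅖ + 6/5 = ⅘ ≈ 0.80000)
b*(v(5, G(-1)) - 9) = 4*((-⅖*5 - ⅕*(-1)) - 9)/5 = 4*((-2 + ⅕) - 9)/5 = 4*(-9/5 - 9)/5 = (⅘)*(-54/5) = -216/25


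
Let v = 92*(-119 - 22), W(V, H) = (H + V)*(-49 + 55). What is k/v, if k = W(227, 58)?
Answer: -285/2162 ≈ -0.13182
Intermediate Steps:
W(V, H) = 6*H + 6*V (W(V, H) = (H + V)*6 = 6*H + 6*V)
k = 1710 (k = 6*58 + 6*227 = 348 + 1362 = 1710)
v = -12972 (v = 92*(-141) = -12972)
k/v = 1710/(-12972) = 1710*(-1/12972) = -285/2162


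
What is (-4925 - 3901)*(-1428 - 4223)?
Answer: 49875726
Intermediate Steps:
(-4925 - 3901)*(-1428 - 4223) = -8826*(-5651) = 49875726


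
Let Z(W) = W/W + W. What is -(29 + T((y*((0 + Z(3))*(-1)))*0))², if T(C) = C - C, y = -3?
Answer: -841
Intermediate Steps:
Z(W) = 1 + W
T(C) = 0
-(29 + T((y*((0 + Z(3))*(-1)))*0))² = -(29 + 0)² = -1*29² = -1*841 = -841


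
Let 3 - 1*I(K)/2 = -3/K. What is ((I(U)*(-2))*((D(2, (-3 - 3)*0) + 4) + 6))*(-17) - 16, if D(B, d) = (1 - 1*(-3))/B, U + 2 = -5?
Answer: 14576/7 ≈ 2082.3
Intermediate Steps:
U = -7 (U = -2 - 5 = -7)
I(K) = 6 + 6/K (I(K) = 6 - (-6)/K = 6 + 6/K)
D(B, d) = 4/B (D(B, d) = (1 + 3)/B = 4/B)
((I(U)*(-2))*((D(2, (-3 - 3)*0) + 4) + 6))*(-17) - 16 = (((6 + 6/(-7))*(-2))*((4/2 + 4) + 6))*(-17) - 16 = (((6 + 6*(-⅐))*(-2))*((4*(½) + 4) + 6))*(-17) - 16 = (((6 - 6/7)*(-2))*((2 + 4) + 6))*(-17) - 16 = (((36/7)*(-2))*(6 + 6))*(-17) - 16 = -72/7*12*(-17) - 16 = -864/7*(-17) - 16 = 14688/7 - 16 = 14576/7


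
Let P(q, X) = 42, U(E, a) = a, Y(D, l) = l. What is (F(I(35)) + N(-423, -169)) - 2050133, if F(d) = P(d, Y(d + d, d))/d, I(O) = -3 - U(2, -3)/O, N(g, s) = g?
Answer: -34859697/17 ≈ -2.0506e+6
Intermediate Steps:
I(O) = -3 + 3/O (I(O) = -3 - (-3)/O = -3 + 3/O)
F(d) = 42/d
(F(I(35)) + N(-423, -169)) - 2050133 = (42/(-3 + 3/35) - 423) - 2050133 = (42/(-102/35) - 423) - 2050133 = (42*(-35/102) - 423) - 2050133 = (-245/17 - 423) - 2050133 = -7436/17 - 2050133 = -34859697/17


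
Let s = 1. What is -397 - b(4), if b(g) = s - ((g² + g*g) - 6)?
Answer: -372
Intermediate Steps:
b(g) = 7 - 2*g² (b(g) = 1 - ((g² + g*g) - 6) = 1 - ((g² + g²) - 6) = 1 - (2*g² - 6) = 1 - (-6 + 2*g²) = 1 + (6 - 2*g²) = 7 - 2*g²)
-397 - b(4) = -397 - (7 - 2*4²) = -397 - (7 - 2*16) = -397 - (7 - 32) = -397 - 1*(-25) = -397 + 25 = -372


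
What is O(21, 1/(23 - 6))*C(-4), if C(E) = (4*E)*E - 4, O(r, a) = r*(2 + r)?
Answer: 28980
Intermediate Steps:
C(E) = -4 + 4*E² (C(E) = 4*E² - 4 = -4 + 4*E²)
O(21, 1/(23 - 6))*C(-4) = (21*(2 + 21))*(-4 + 4*(-4)²) = (21*23)*(-4 + 4*16) = 483*(-4 + 64) = 483*60 = 28980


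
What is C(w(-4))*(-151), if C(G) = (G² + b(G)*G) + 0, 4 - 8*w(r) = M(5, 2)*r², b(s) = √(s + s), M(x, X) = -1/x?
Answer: -12231/100 - 4077*√5/50 ≈ -304.64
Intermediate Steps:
b(s) = √2*√s (b(s) = √(2*s) = √2*√s)
w(r) = ½ + r²/40 (w(r) = ½ - (-1/5)*r²/8 = ½ - (-1*⅕)*r²/8 = ½ - (-1)*r²/40 = ½ + r²/40)
C(G) = G² + √2*G^(3/2) (C(G) = (G² + (√2*√G)*G) + 0 = (G² + √2*G^(3/2)) + 0 = G² + √2*G^(3/2))
C(w(-4))*(-151) = ((½ + (1/40)*(-4)²)*((½ + (1/40)*(-4)²) + √2*√(½ + (1/40)*(-4)²)))*(-151) = ((½ + (1/40)*16)*((½ + (1/40)*16) + √2*√(½ + (1/40)*16)))*(-151) = ((½ + ⅖)*((½ + ⅖) + √2*√(½ + ⅖)))*(-151) = (9*(9/10 + √2*√(9/10))/10)*(-151) = (9*(9/10 + √2*(3*√10/10))/10)*(-151) = (9*(9/10 + 3*√5/5)/10)*(-151) = (81/100 + 27*√5/50)*(-151) = -12231/100 - 4077*√5/50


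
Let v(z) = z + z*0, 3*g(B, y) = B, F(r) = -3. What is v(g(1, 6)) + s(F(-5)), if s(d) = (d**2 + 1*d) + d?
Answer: 10/3 ≈ 3.3333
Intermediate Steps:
s(d) = d**2 + 2*d (s(d) = (d**2 + d) + d = (d + d**2) + d = d**2 + 2*d)
g(B, y) = B/3
v(z) = z (v(z) = z + 0 = z)
v(g(1, 6)) + s(F(-5)) = (1/3)*1 - 3*(2 - 3) = 1/3 - 3*(-1) = 1/3 + 3 = 10/3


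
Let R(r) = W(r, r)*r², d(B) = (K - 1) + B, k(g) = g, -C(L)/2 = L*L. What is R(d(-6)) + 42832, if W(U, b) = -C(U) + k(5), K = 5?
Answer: 42884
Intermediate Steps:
C(L) = -2*L² (C(L) = -2*L*L = -2*L²)
W(U, b) = 5 + 2*U² (W(U, b) = -(-2)*U² + 5 = 2*U² + 5 = 5 + 2*U²)
d(B) = 4 + B (d(B) = (5 - 1) + B = 4 + B)
R(r) = r²*(5 + 2*r²) (R(r) = (5 + 2*r²)*r² = r²*(5 + 2*r²))
R(d(-6)) + 42832 = (4 - 6)²*(5 + 2*(4 - 6)²) + 42832 = (-2)²*(5 + 2*(-2)²) + 42832 = 4*(5 + 2*4) + 42832 = 4*(5 + 8) + 42832 = 4*13 + 42832 = 52 + 42832 = 42884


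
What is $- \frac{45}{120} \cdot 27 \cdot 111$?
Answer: $- \frac{8991}{8} \approx -1123.9$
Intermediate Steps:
$- \frac{45}{120} \cdot 27 \cdot 111 = \left(-45\right) \frac{1}{120} \cdot 27 \cdot 111 = \left(- \frac{3}{8}\right) 27 \cdot 111 = \left(- \frac{81}{8}\right) 111 = - \frac{8991}{8}$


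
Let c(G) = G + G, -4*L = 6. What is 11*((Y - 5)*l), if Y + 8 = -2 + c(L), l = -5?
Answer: 990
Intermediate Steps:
L = -3/2 (L = -1/4*6 = -3/2 ≈ -1.5000)
c(G) = 2*G
Y = -13 (Y = -8 + (-2 + 2*(-3/2)) = -8 + (-2 - 3) = -8 - 5 = -13)
11*((Y - 5)*l) = 11*((-13 - 5)*(-5)) = 11*(-18*(-5)) = 11*90 = 990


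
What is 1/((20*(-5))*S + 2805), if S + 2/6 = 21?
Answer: 3/2215 ≈ 0.0013544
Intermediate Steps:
S = 62/3 (S = -⅓ + 21 = 62/3 ≈ 20.667)
1/((20*(-5))*S + 2805) = 1/((20*(-5))*(62/3) + 2805) = 1/(-100*62/3 + 2805) = 1/(-6200/3 + 2805) = 1/(2215/3) = 3/2215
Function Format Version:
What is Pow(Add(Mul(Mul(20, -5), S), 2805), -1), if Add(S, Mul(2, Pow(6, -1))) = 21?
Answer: Rational(3, 2215) ≈ 0.0013544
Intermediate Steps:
S = Rational(62, 3) (S = Add(Rational(-1, 3), 21) = Rational(62, 3) ≈ 20.667)
Pow(Add(Mul(Mul(20, -5), S), 2805), -1) = Pow(Add(Mul(Mul(20, -5), Rational(62, 3)), 2805), -1) = Pow(Add(Mul(-100, Rational(62, 3)), 2805), -1) = Pow(Add(Rational(-6200, 3), 2805), -1) = Pow(Rational(2215, 3), -1) = Rational(3, 2215)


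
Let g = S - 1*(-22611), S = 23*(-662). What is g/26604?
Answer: 7385/26604 ≈ 0.27759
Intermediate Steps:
S = -15226
g = 7385 (g = -15226 - 1*(-22611) = -15226 + 22611 = 7385)
g/26604 = 7385/26604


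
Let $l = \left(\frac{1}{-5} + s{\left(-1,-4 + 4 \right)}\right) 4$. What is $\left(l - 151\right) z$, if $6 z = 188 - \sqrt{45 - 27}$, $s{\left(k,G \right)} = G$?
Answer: $- \frac{23782}{5} + \frac{759 \sqrt{2}}{10} \approx -4649.1$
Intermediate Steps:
$z = \frac{94}{3} - \frac{\sqrt{2}}{2}$ ($z = \frac{188 - \sqrt{45 - 27}}{6} = \frac{188 - \sqrt{18}}{6} = \frac{188 - 3 \sqrt{2}}{6} = \frac{94}{3} - \frac{\sqrt{2}}{2} \approx 30.626$)
$l = - \frac{4}{5}$ ($l = \left(\frac{1}{-5} + \left(-4 + 4\right)\right) 4 = \left(- \frac{1}{5} + 0\right) 4 = \left(- \frac{1}{5}\right) 4 = - \frac{4}{5} \approx -0.8$)
$\left(l - 151\right) z = \left(- \frac{4}{5} - 151\right) \left(\frac{94}{3} - \frac{\sqrt{2}}{2}\right) = - \frac{759 \left(\frac{94}{3} - \frac{\sqrt{2}}{2}\right)}{5} = - \frac{23782}{5} + \frac{759 \sqrt{2}}{10}$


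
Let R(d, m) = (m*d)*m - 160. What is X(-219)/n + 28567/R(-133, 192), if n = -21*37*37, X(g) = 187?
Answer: -1738147147/140958416928 ≈ -0.012331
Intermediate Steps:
R(d, m) = -160 + d*m² (R(d, m) = (d*m)*m - 160 = d*m² - 160 = -160 + d*m²)
n = -28749 (n = -777*37 = -28749)
X(-219)/n + 28567/R(-133, 192) = 187/(-28749) + 28567/(-160 - 133*192²) = 187*(-1/28749) + 28567/(-160 - 133*36864) = -187/28749 + 28567/(-160 - 4902912) = -187/28749 + 28567/(-4903072) = -187/28749 + 28567*(-1/4903072) = -187/28749 - 28567/4903072 = -1738147147/140958416928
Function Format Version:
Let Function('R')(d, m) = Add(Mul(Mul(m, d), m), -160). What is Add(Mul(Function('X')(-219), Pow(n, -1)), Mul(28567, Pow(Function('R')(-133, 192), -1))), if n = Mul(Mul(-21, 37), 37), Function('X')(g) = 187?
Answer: Rational(-1738147147, 140958416928) ≈ -0.012331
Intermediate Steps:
Function('R')(d, m) = Add(-160, Mul(d, Pow(m, 2))) (Function('R')(d, m) = Add(Mul(Mul(d, m), m), -160) = Add(Mul(d, Pow(m, 2)), -160) = Add(-160, Mul(d, Pow(m, 2))))
n = -28749 (n = Mul(-777, 37) = -28749)
Add(Mul(Function('X')(-219), Pow(n, -1)), Mul(28567, Pow(Function('R')(-133, 192), -1))) = Add(Mul(187, Pow(-28749, -1)), Mul(28567, Pow(Add(-160, Mul(-133, Pow(192, 2))), -1))) = Add(Mul(187, Rational(-1, 28749)), Mul(28567, Pow(Add(-160, Mul(-133, 36864)), -1))) = Add(Rational(-187, 28749), Mul(28567, Pow(Add(-160, -4902912), -1))) = Add(Rational(-187, 28749), Mul(28567, Pow(-4903072, -1))) = Add(Rational(-187, 28749), Mul(28567, Rational(-1, 4903072))) = Add(Rational(-187, 28749), Rational(-28567, 4903072)) = Rational(-1738147147, 140958416928)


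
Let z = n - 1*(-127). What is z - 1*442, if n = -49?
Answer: -364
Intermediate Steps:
z = 78 (z = -49 - 1*(-127) = -49 + 127 = 78)
z - 1*442 = 78 - 1*442 = 78 - 442 = -364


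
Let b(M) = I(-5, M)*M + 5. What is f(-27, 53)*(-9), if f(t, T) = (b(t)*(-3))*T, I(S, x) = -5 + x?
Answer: 1243539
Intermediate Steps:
b(M) = 5 + M*(-5 + M) (b(M) = (-5 + M)*M + 5 = M*(-5 + M) + 5 = 5 + M*(-5 + M))
f(t, T) = T*(-15 - 3*t*(-5 + t)) (f(t, T) = ((5 + t*(-5 + t))*(-3))*T = (-15 - 3*t*(-5 + t))*T = T*(-15 - 3*t*(-5 + t)))
f(-27, 53)*(-9) = -3*53*(5 - 27*(-5 - 27))*(-9) = -3*53*(5 - 27*(-32))*(-9) = -3*53*(5 + 864)*(-9) = -3*53*869*(-9) = -138171*(-9) = 1243539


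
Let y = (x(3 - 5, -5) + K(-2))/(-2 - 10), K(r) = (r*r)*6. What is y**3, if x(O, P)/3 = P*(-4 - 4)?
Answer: -1728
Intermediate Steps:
K(r) = 6*r**2 (K(r) = r**2*6 = 6*r**2)
x(O, P) = -24*P (x(O, P) = 3*(P*(-4 - 4)) = 3*(P*(-8)) = 3*(-8*P) = -24*P)
y = -12 (y = (-24*(-5) + 6*(-2)**2)/(-2 - 10) = (120 + 6*4)/(-12) = (120 + 24)*(-1/12) = 144*(-1/12) = -12)
y**3 = (-12)**3 = -1728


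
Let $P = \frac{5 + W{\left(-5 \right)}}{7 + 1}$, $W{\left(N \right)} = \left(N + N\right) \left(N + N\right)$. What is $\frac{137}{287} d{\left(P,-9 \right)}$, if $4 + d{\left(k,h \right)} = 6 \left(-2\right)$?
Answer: $- \frac{2192}{287} \approx -7.6376$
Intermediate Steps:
$W{\left(N \right)} = 4 N^{2}$ ($W{\left(N \right)} = 2 N 2 N = 4 N^{2}$)
$P = \frac{105}{8}$ ($P = \frac{5 + 4 \left(-5\right)^{2}}{7 + 1} = \frac{5 + 4 \cdot 25}{8} = \left(5 + 100\right) \frac{1}{8} = 105 \cdot \frac{1}{8} = \frac{105}{8} \approx 13.125$)
$d{\left(k,h \right)} = -16$ ($d{\left(k,h \right)} = -4 + 6 \left(-2\right) = -4 - 12 = -16$)
$\frac{137}{287} d{\left(P,-9 \right)} = \frac{137}{287} \left(-16\right) = - \frac{2192}{287}$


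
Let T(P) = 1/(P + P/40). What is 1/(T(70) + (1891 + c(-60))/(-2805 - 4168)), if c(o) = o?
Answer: -2001251/497605 ≈ -4.0218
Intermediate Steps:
T(P) = 40/(41*P) (T(P) = 1/(P + P/40) = 1/(41*P/40) = 40/(41*P))
1/(T(70) + (1891 + c(-60))/(-2805 - 4168)) = 1/((40/41)/70 + (1891 - 60)/(-2805 - 4168)) = 1/((40/41)*(1/70) + 1831/(-6973)) = 1/(4/287 + 1831*(-1/6973)) = 1/(4/287 - 1831/6973) = 1/(-497605/2001251) = -2001251/497605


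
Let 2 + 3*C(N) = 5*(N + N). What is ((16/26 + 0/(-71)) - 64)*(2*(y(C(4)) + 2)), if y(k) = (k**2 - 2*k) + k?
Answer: -2221504/117 ≈ -18987.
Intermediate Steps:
C(N) = -2/3 + 10*N/3 (C(N) = -2/3 + (5*(N + N))/3 = -2/3 + (5*(2*N))/3 = -2/3 + (10*N)/3 = -2/3 + 10*N/3)
y(k) = k**2 - k
((16/26 + 0/(-71)) - 64)*(2*(y(C(4)) + 2)) = ((16/26 + 0/(-71)) - 64)*(2*((-2/3 + (10/3)*4)*(-1 + (-2/3 + (10/3)*4)) + 2)) = ((16*(1/26) + 0*(-1/71)) - 64)*(2*((-2/3 + 40/3)*(-1 + (-2/3 + 40/3)) + 2)) = ((8/13 + 0) - 64)*(2*(38*(-1 + 38/3)/3 + 2)) = (8/13 - 64)*(2*((38/3)*(35/3) + 2)) = -1648*(1330/9 + 2)/13 = -1648*1348/(13*9) = -824/13*2696/9 = -2221504/117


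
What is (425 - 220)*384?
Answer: 78720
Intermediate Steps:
(425 - 220)*384 = 205*384 = 78720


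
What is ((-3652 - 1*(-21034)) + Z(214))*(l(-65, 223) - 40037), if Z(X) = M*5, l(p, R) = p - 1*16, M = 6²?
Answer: -704552316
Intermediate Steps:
M = 36
l(p, R) = -16 + p (l(p, R) = p - 16 = -16 + p)
Z(X) = 180 (Z(X) = 36*5 = 180)
((-3652 - 1*(-21034)) + Z(214))*(l(-65, 223) - 40037) = ((-3652 - 1*(-21034)) + 180)*((-16 - 65) - 40037) = ((-3652 + 21034) + 180)*(-81 - 40037) = (17382 + 180)*(-40118) = 17562*(-40118) = -704552316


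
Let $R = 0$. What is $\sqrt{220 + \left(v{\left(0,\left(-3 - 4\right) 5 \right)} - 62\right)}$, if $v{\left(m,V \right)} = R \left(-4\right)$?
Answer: $\sqrt{158} \approx 12.57$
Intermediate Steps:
$v{\left(m,V \right)} = 0$ ($v{\left(m,V \right)} = 0 \left(-4\right) = 0$)
$\sqrt{220 + \left(v{\left(0,\left(-3 - 4\right) 5 \right)} - 62\right)} = \sqrt{220 + \left(0 - 62\right)} = \sqrt{220 - 62} = \sqrt{158}$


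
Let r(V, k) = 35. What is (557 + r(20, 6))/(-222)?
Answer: -8/3 ≈ -2.6667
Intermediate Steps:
(557 + r(20, 6))/(-222) = (557 + 35)/(-222) = -1/222*592 = -8/3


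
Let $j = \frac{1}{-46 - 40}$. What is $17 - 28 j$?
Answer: $\frac{745}{43} \approx 17.326$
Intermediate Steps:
$j = - \frac{1}{86}$ ($j = \frac{1}{-86} = - \frac{1}{86} \approx -0.011628$)
$17 - 28 j = 17 - - \frac{14}{43} = 17 + \frac{14}{43} = \frac{745}{43}$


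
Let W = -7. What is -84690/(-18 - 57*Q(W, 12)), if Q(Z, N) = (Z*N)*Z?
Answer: 4705/1863 ≈ 2.5255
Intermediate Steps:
Q(Z, N) = N*Z² (Q(Z, N) = (N*Z)*Z = N*Z²)
-84690/(-18 - 57*Q(W, 12)) = -84690/(-18 - 684*(-7)²) = -84690/(-18 - 684*49) = -84690/(-18 - 57*588) = -84690/(-18 - 33516) = -84690/(-33534) = -84690*(-1/33534) = 4705/1863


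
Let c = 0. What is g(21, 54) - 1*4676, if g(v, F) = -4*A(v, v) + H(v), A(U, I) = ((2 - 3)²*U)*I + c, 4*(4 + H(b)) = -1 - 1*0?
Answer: -25777/4 ≈ -6444.3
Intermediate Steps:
H(b) = -17/4 (H(b) = -4 + (-1 - 1*0)/4 = -4 + (-1 + 0)/4 = -4 + (¼)*(-1) = -4 - ¼ = -17/4)
A(U, I) = I*U (A(U, I) = ((2 - 3)²*U)*I + 0 = ((-1)²*U)*I + 0 = (1*U)*I + 0 = U*I + 0 = I*U + 0 = I*U)
g(v, F) = -17/4 - 4*v² (g(v, F) = -4*v*v - 17/4 = -4*v² - 17/4 = -17/4 - 4*v²)
g(21, 54) - 1*4676 = (-17/4 - 4*21²) - 1*4676 = (-17/4 - 4*441) - 4676 = (-17/4 - 1764) - 4676 = -7073/4 - 4676 = -25777/4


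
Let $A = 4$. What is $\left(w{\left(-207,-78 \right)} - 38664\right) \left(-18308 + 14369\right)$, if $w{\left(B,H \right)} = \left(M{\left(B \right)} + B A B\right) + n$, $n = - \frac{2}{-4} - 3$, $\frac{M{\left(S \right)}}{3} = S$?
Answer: $- \frac{1040750763}{2} \approx -5.2038 \cdot 10^{8}$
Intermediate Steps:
$M{\left(S \right)} = 3 S$
$n = - \frac{5}{2}$ ($n = \left(-2\right) \left(- \frac{1}{4}\right) - 3 = \frac{1}{2} - 3 = - \frac{5}{2} \approx -2.5$)
$w{\left(B,H \right)} = - \frac{5}{2} + 3 B + 4 B^{2}$ ($w{\left(B,H \right)} = \left(3 B + B 4 B\right) - \frac{5}{2} = \left(3 B + 4 B B\right) - \frac{5}{2} = \left(3 B + 4 B^{2}\right) - \frac{5}{2} = - \frac{5}{2} + 3 B + 4 B^{2}$)
$\left(w{\left(-207,-78 \right)} - 38664\right) \left(-18308 + 14369\right) = \left(\left(- \frac{5}{2} + 3 \left(-207\right) + 4 \left(-207\right)^{2}\right) - 38664\right) \left(-18308 + 14369\right) = \left(\left(- \frac{5}{2} - 621 + 4 \cdot 42849\right) - 38664\right) \left(-3939\right) = \left(\left(- \frac{5}{2} - 621 + 171396\right) - 38664\right) \left(-3939\right) = \left(\frac{341545}{2} - 38664\right) \left(-3939\right) = \frac{264217}{2} \left(-3939\right) = - \frac{1040750763}{2}$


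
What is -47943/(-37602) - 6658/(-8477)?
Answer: 72974103/35416906 ≈ 2.0604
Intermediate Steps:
-47943/(-37602) - 6658/(-8477) = -47943*(-1/37602) - 6658*(-1/8477) = 5327/4178 + 6658/8477 = 72974103/35416906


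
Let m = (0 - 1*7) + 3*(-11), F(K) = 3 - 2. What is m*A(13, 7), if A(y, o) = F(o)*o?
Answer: -280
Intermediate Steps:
F(K) = 1
A(y, o) = o (A(y, o) = 1*o = o)
m = -40 (m = (0 - 7) - 33 = -7 - 33 = -40)
m*A(13, 7) = -40*7 = -280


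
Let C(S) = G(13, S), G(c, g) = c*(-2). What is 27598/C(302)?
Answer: -13799/13 ≈ -1061.5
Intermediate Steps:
G(c, g) = -2*c
C(S) = -26 (C(S) = -2*13 = -26)
27598/C(302) = 27598/(-26) = 27598*(-1/26) = -13799/13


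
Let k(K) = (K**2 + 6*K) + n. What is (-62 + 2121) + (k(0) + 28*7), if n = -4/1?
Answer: 2251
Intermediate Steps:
n = -4 (n = -4*1 = -4)
k(K) = -4 + K**2 + 6*K (k(K) = (K**2 + 6*K) - 4 = -4 + K**2 + 6*K)
(-62 + 2121) + (k(0) + 28*7) = (-62 + 2121) + ((-4 + 0**2 + 6*0) + 28*7) = 2059 + ((-4 + 0 + 0) + 196) = 2059 + (-4 + 196) = 2059 + 192 = 2251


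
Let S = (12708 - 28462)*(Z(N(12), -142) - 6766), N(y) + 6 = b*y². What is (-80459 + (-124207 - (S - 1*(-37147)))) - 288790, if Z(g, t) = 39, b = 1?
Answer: -106507761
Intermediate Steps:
N(y) = -6 + y² (N(y) = -6 + 1*y² = -6 + y²)
S = 105977158 (S = (12708 - 28462)*(39 - 6766) = -15754*(-6727) = 105977158)
(-80459 + (-124207 - (S - 1*(-37147)))) - 288790 = (-80459 + (-124207 - (105977158 - 1*(-37147)))) - 288790 = (-80459 + (-124207 - (105977158 + 37147))) - 288790 = (-80459 + (-124207 - 1*106014305)) - 288790 = (-80459 + (-124207 - 106014305)) - 288790 = (-80459 - 106138512) - 288790 = -106218971 - 288790 = -106507761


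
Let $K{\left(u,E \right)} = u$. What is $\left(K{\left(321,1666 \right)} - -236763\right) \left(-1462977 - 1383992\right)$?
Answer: $-674970798396$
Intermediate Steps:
$\left(K{\left(321,1666 \right)} - -236763\right) \left(-1462977 - 1383992\right) = \left(321 - -236763\right) \left(-1462977 - 1383992\right) = \left(321 + 236763\right) \left(-2846969\right) = 237084 \left(-2846969\right) = -674970798396$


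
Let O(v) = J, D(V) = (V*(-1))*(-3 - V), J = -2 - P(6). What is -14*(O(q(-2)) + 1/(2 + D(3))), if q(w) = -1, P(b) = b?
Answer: 1113/10 ≈ 111.30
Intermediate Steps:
J = -8 (J = -2 - 1*6 = -2 - 6 = -8)
D(V) = -V*(-3 - V) (D(V) = (-V)*(-3 - V) = -V*(-3 - V))
O(v) = -8
-14*(O(q(-2)) + 1/(2 + D(3))) = -14*(-8 + 1/(2 + 3*(3 + 3))) = -14*(-8 + 1/(2 + 3*6)) = -14*(-8 + 1/(2 + 18)) = -14*(-8 + 1/20) = -14*(-159/20) = 1113/10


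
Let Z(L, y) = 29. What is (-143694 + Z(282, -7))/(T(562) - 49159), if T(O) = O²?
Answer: -28733/53337 ≈ -0.53871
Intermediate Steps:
(-143694 + Z(282, -7))/(T(562) - 49159) = (-143694 + 29)/(562² - 49159) = -143665/(315844 - 49159) = -143665/266685 = -143665*1/266685 = -28733/53337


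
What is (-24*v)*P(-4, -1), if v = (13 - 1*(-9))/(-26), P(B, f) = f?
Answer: -264/13 ≈ -20.308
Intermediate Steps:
v = -11/13 (v = (13 + 9)*(-1/26) = 22*(-1/26) = -11/13 ≈ -0.84615)
(-24*v)*P(-4, -1) = -24*(-11/13)*(-1) = (264/13)*(-1) = -264/13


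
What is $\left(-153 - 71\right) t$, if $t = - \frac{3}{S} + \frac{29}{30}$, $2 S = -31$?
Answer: $- \frac{120848}{465} \approx -259.89$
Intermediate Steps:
$S = - \frac{31}{2}$ ($S = \frac{1}{2} \left(-31\right) = - \frac{31}{2} \approx -15.5$)
$t = \frac{1079}{930}$ ($t = - \frac{3}{- \frac{31}{2}} + \frac{29}{30} = \left(-3\right) \left(- \frac{2}{31}\right) + 29 \cdot \frac{1}{30} = \frac{6}{31} + \frac{29}{30} = \frac{1079}{930} \approx 1.1602$)
$\left(-153 - 71\right) t = \left(-153 - 71\right) \frac{1079}{930} = \left(-224\right) \frac{1079}{930} = - \frac{120848}{465}$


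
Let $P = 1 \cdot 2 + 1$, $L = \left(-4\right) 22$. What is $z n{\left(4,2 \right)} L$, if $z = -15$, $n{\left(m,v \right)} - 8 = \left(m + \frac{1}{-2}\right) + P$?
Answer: $19140$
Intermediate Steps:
$L = -88$
$P = 3$ ($P = 2 + 1 = 3$)
$n{\left(m,v \right)} = \frac{21}{2} + m$ ($n{\left(m,v \right)} = 8 + \left(\left(m + \frac{1}{-2}\right) + 3\right) = 8 + \left(\left(m - \frac{1}{2}\right) + 3\right) = 8 + \left(\left(- \frac{1}{2} + m\right) + 3\right) = 8 + \left(\frac{5}{2} + m\right) = \frac{21}{2} + m$)
$z n{\left(4,2 \right)} L = - 15 \left(\frac{21}{2} + 4\right) \left(-88\right) = \left(-15\right) \frac{29}{2} \left(-88\right) = \left(- \frac{435}{2}\right) \left(-88\right) = 19140$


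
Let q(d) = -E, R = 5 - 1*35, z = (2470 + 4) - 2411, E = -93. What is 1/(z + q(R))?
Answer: 1/156 ≈ 0.0064103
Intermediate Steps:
z = 63 (z = 2474 - 2411 = 63)
R = -30 (R = 5 - 35 = -30)
q(d) = 93 (q(d) = -1*(-93) = 93)
1/(z + q(R)) = 1/(63 + 93) = 1/156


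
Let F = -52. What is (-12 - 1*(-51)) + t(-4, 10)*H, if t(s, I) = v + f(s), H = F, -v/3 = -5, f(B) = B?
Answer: -533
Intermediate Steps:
v = 15 (v = -3*(-5) = 15)
H = -52
t(s, I) = 15 + s
(-12 - 1*(-51)) + t(-4, 10)*H = (-12 - 1*(-51)) + (15 - 4)*(-52) = (-12 + 51) + 11*(-52) = 39 - 572 = -533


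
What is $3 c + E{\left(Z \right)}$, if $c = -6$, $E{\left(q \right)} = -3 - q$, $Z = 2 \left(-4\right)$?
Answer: $-13$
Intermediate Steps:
$Z = -8$
$3 c + E{\left(Z \right)} = 3 \left(-6\right) - -5 = -18 + \left(-3 + 8\right) = -18 + 5 = -13$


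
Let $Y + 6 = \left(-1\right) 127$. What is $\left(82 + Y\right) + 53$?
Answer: $2$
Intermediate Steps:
$Y = -133$ ($Y = -6 - 127 = -133$)
$\left(82 + Y\right) + 53 = \left(82 - 133\right) + 53 = -51 + 53 = 2$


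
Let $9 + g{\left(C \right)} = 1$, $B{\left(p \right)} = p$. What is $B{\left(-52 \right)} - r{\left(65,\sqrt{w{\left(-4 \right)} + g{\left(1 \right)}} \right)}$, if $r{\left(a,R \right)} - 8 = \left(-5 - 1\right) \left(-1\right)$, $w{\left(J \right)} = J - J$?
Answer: $-66$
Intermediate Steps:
$w{\left(J \right)} = 0$
$g{\left(C \right)} = -8$ ($g{\left(C \right)} = -9 + 1 = -8$)
$r{\left(a,R \right)} = 14$ ($r{\left(a,R \right)} = 8 + \left(-5 - 1\right) \left(-1\right) = 8 - -6 = 8 + 6 = 14$)
$B{\left(-52 \right)} - r{\left(65,\sqrt{w{\left(-4 \right)} + g{\left(1 \right)}} \right)} = -52 - 14 = -66$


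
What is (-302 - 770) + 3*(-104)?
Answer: -1384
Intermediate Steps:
(-302 - 770) + 3*(-104) = -1072 - 312 = -1384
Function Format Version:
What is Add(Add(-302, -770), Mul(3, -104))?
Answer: -1384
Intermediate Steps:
Add(Add(-302, -770), Mul(3, -104)) = Add(-1072, -312) = -1384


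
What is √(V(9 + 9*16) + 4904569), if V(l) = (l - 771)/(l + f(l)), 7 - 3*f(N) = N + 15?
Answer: √108886198246/149 ≈ 2214.6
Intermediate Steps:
f(N) = -8/3 - N/3 (f(N) = 7/3 - (N + 15)/3 = 7/3 - (15 + N)/3 = 7/3 + (-5 - N/3) = -8/3 - N/3)
V(l) = (-771 + l)/(-8/3 + 2*l/3) (V(l) = (l - 771)/(l + (-8/3 - l/3)) = (-771 + l)/(-8/3 + 2*l/3))
√(V(9 + 9*16) + 4904569) = √(3*(-771 + (9 + 9*16))/(2*(-4 + (9 + 9*16))) + 4904569) = √(3*(-771 + (9 + 144))/(2*(-4 + (9 + 144))) + 4904569) = √(3*(-771 + 153)/(2*(-4 + 153)) + 4904569) = √((3/2)*(-618)/149 + 4904569) = √((3/2)*(1/149)*(-618) + 4904569) = √(-927/149 + 4904569) = √(730779854/149) = √108886198246/149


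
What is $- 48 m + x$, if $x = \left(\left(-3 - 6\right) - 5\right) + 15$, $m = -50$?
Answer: $2401$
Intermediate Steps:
$x = 1$ ($x = \left(-9 - 5\right) + 15 = -14 + 15 = 1$)
$- 48 m + x = \left(-48\right) \left(-50\right) + 1 = 2400 + 1 = 2401$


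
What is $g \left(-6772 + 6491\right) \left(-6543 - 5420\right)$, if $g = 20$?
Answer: $67232060$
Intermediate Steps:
$g \left(-6772 + 6491\right) \left(-6543 - 5420\right) = 20 \left(-6772 + 6491\right) \left(-6543 - 5420\right) = 20 \left(\left(-281\right) \left(-11963\right)\right) = 20 \cdot 3361603 = 67232060$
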